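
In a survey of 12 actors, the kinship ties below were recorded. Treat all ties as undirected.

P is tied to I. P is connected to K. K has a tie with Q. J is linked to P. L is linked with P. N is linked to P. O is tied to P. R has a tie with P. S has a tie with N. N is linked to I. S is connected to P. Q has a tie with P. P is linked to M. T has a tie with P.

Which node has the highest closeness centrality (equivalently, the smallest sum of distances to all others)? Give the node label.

P

Farness (sum of distances to all others) for each node — I:20, J:21, K:20, L:21, M:21, N:19, O:21, P:11, Q:20, R:21, S:20, T:21.
The smallest farness is 11, for P, so P has the highest closeness.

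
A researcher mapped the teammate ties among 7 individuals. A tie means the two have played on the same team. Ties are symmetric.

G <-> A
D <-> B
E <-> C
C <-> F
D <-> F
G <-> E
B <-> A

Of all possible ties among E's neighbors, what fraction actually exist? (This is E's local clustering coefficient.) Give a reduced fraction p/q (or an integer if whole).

E's neighbors: C and G (k = 2).
Possible neighbor pairs: C(2,2) = 1. Edges among them: none → e = 0.
Clustering(E) = 0/1.

0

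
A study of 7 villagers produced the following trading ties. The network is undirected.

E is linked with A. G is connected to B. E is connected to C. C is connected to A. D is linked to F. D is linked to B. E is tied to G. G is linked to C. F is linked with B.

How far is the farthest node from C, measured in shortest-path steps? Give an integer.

3

Distances from C: A:1, B:2, D:3, E:1, F:3, G:1.
The largest is 3 (to D and F), so the eccentricity of C is 3.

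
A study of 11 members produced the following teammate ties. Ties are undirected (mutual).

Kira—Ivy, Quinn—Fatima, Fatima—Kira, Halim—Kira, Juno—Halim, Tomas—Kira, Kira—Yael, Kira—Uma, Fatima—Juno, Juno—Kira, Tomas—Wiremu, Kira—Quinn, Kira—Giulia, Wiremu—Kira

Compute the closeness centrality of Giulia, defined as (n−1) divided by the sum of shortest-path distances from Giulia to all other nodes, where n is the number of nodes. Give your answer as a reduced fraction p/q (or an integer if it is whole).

Distances from Giulia: Fatima:2, Halim:2, Ivy:2, Juno:2, Kira:1, Quinn:2, Tomas:2, Uma:2, Wiremu:2, Yael:2. Sum = 19.
n = 11, so closeness = 10/19.

10/19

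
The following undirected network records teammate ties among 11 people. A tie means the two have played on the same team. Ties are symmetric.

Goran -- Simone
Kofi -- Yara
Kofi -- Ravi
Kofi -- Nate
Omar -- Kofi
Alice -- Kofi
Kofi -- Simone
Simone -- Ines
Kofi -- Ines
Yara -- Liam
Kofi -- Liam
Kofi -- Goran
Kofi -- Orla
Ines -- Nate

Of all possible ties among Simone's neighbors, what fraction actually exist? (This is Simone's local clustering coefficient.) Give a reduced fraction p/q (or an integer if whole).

Simone's neighbors: Goran, Ines, and Kofi (k = 3).
Possible neighbor pairs: C(3,2) = 3. Edges among them: Goran–Kofi, Ines–Kofi → e = 2.
Clustering(Simone) = 2/3.

2/3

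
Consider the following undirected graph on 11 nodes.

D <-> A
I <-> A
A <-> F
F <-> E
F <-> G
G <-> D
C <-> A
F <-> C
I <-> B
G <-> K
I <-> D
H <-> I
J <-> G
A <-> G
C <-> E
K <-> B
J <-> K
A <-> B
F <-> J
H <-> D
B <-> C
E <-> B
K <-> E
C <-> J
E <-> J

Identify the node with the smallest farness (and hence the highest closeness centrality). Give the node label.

A

Farness (sum of distances to all others) for each node — A:14, B:15, C:16, D:17, E:17, F:16, G:15, H:23, I:17, J:17, K:17.
The smallest farness is 14, for A, so A has the highest closeness.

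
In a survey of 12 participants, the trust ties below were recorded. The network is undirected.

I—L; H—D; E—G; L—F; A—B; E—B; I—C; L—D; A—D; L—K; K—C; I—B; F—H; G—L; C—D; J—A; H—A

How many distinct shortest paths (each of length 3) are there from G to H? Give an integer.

The shortest distance is 3. The length-3 paths are: G–L–F–H; G–L–D–H.
That gives 2 distinct shortest paths.

2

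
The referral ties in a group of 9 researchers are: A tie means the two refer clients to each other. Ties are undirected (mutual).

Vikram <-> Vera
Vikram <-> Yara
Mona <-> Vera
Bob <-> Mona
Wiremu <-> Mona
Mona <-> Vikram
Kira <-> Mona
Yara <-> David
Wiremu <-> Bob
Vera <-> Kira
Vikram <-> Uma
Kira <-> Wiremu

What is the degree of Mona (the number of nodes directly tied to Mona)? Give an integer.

5

Mona is directly tied to Bob, Kira, Vera, Vikram, and Wiremu. That is 5 neighbors, so the degree of Mona is 5.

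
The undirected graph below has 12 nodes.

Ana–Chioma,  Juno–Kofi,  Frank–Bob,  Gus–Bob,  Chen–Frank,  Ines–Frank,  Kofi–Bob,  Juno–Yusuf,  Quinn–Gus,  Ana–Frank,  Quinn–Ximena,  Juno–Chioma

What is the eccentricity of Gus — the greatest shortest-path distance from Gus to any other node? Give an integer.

Distances from Gus: Ana:3, Bob:1, Chen:3, Chioma:4, Frank:2, Ines:3, Juno:3, Kofi:2, Quinn:1, Ximena:2, Yusuf:4.
The largest is 4 (to Chioma and Yusuf), so the eccentricity of Gus is 4.

4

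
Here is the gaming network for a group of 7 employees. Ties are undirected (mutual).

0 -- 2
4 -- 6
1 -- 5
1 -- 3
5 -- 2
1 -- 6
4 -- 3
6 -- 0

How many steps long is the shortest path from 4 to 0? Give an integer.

2

One shortest route is 4 – 6 – 0, which uses 2 edges, and 4 and 0 are not directly tied, so nothing shorter exists. So d(4,0) = 2.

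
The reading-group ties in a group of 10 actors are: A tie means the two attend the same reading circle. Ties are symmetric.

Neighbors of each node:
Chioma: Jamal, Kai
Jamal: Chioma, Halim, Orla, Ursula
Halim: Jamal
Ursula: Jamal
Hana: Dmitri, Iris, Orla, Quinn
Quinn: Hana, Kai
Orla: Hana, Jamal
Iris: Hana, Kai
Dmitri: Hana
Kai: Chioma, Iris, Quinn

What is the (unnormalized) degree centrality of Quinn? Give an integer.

Quinn is directly tied to Hana and Kai. That is 2 neighbors, so the degree of Quinn is 2.

2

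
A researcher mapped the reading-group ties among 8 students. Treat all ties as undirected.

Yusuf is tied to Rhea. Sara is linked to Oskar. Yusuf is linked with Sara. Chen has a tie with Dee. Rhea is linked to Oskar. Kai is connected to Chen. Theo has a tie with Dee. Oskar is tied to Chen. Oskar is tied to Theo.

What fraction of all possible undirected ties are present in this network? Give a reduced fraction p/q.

9/28

There are 9 edges and 8 nodes, so the maximum possible is C(8,2) = 28.
Density = 9/28.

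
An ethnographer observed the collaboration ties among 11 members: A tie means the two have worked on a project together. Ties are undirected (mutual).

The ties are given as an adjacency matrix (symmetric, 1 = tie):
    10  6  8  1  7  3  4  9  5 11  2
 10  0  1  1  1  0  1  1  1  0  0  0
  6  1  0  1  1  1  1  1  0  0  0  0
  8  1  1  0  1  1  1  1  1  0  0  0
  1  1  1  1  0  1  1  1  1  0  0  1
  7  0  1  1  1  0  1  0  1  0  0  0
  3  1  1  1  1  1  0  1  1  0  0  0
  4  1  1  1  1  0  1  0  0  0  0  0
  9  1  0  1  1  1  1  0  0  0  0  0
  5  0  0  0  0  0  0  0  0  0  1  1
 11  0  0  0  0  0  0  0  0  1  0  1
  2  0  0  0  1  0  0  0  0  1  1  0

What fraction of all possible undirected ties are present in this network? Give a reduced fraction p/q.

28/55

There are 28 edges and 11 nodes, so the maximum possible is C(11,2) = 55.
Density = 28/55.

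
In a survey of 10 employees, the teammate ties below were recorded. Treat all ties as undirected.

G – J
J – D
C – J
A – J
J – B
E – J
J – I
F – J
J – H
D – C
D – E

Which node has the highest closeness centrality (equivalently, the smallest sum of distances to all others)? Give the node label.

Farness (sum of distances to all others) for each node — A:17, B:17, C:16, D:15, E:16, F:17, G:17, H:17, I:17, J:9.
The smallest farness is 9, for J, so J has the highest closeness.

J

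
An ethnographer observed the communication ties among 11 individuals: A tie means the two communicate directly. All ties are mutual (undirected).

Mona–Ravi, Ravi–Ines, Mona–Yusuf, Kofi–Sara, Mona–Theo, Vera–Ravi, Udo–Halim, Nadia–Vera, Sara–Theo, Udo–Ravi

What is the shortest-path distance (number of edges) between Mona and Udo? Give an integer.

2

One shortest route is Mona – Ravi – Udo, which uses 2 edges, and Mona and Udo are not directly tied, so nothing shorter exists. So d(Mona,Udo) = 2.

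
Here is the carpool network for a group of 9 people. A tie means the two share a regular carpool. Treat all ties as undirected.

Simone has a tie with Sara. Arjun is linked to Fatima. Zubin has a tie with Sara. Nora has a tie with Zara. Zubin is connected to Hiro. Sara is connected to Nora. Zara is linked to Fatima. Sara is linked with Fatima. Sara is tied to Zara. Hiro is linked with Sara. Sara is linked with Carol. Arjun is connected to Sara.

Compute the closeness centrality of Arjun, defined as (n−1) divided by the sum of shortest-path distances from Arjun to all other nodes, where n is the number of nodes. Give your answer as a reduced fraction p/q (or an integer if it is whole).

4/7

Distances from Arjun: Carol:2, Fatima:1, Hiro:2, Nora:2, Sara:1, Simone:2, Zara:2, Zubin:2. Sum = 14.
n = 9, so closeness = 8/14 = 4/7.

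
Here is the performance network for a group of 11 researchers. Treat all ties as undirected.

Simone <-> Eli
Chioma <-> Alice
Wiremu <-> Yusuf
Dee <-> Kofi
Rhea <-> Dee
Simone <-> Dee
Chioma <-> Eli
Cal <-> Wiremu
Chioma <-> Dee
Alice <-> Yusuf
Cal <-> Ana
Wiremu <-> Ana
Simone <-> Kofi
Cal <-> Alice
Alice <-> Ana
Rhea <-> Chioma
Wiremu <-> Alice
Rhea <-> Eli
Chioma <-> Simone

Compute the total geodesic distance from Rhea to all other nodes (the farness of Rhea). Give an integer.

21

Distances from Rhea: Alice:2, Ana:3, Cal:3, Chioma:1, Dee:1, Eli:1, Kofi:2, Simone:2, Wiremu:3, Yusuf:3.
Sum = 2 + 3 + 3 + 1 + 1 + 1 + 2 + 2 + 3 + 3 = 21.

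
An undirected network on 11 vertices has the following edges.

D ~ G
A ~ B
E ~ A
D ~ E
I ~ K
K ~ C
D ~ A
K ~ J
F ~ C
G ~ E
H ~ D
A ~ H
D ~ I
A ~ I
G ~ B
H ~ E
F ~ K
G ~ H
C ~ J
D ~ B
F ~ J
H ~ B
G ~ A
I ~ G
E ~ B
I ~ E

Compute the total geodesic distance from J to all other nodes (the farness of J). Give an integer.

Distances from J: A:3, B:4, C:1, D:3, E:3, F:1, G:3, H:4, I:2, K:1.
Sum = 3 + 4 + 1 + 3 + 3 + 1 + 3 + 4 + 2 + 1 = 25.

25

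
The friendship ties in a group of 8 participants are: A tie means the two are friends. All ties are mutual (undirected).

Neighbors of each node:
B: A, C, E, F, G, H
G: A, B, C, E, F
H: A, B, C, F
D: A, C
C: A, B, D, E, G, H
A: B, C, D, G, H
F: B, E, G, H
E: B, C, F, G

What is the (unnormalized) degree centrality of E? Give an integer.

4

E is directly tied to B, C, F, and G. That is 4 neighbors, so the degree of E is 4.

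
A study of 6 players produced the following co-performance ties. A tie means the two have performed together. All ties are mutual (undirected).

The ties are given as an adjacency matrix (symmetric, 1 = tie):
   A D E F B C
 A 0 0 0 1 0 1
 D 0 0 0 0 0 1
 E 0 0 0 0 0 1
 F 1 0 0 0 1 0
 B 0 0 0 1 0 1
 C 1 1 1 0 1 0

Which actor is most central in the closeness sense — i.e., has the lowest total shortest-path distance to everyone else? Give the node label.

C

Farness (sum of distances to all others) for each node — A:8, B:8, C:6, D:10, E:10, F:10.
The smallest farness is 6, for C, so C has the highest closeness.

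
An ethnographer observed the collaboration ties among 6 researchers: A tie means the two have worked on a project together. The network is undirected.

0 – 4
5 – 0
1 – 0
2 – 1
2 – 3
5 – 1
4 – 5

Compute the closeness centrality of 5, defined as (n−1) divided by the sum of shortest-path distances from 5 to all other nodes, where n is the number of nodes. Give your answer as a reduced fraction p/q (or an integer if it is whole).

5/8

Distances from 5: 0:1, 1:1, 2:2, 3:3, 4:1. Sum = 8.
n = 6, so closeness = 5/8.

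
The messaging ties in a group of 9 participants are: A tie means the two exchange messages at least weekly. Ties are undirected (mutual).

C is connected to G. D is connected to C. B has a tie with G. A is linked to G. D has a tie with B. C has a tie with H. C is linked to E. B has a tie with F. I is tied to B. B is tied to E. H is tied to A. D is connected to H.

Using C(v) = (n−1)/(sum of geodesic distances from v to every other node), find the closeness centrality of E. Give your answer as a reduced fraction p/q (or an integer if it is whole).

Distances from E: A:3, B:1, C:1, D:2, F:2, G:2, H:2, I:2. Sum = 15.
n = 9, so closeness = 8/15.

8/15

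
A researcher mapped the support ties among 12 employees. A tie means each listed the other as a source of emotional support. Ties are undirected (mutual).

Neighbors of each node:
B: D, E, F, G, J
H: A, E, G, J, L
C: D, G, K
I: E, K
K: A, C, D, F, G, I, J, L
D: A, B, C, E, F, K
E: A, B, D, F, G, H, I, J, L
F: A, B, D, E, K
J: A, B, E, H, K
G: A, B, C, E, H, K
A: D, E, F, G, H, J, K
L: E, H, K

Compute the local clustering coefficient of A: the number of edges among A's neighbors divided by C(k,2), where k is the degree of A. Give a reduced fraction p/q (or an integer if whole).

A's neighbors: D, E, F, G, H, J, and K (k = 7).
Possible neighbor pairs: C(7,2) = 21. Edges among them: D–E, D–F, D–K, E–F, E–G, E–H, E–J, F–K, G–H, G–K, H–J, J–K → e = 12.
Clustering(A) = 12/21 = 4/7.

4/7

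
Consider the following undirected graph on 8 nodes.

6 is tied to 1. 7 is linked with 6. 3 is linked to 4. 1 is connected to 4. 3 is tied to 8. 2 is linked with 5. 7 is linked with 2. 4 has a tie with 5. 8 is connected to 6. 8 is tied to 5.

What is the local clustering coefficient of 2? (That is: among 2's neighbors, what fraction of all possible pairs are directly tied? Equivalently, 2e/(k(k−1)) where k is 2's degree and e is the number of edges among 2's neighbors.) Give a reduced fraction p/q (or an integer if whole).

2's neighbors: 5 and 7 (k = 2).
Possible neighbor pairs: C(2,2) = 1. Edges among them: none → e = 0.
Clustering(2) = 0/1.

0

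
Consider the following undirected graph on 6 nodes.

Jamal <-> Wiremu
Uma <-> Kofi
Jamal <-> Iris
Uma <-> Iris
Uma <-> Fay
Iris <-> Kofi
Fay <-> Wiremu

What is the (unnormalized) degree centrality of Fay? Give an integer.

2

Fay is directly tied to Uma and Wiremu. That is 2 neighbors, so the degree of Fay is 2.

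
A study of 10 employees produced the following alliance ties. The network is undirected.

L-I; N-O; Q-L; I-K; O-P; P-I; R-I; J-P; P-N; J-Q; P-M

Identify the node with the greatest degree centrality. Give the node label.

P

Degrees — I:4, J:2, K:1, L:2, M:1, N:2, O:2, P:5, Q:2, R:1.
The maximum is 5, attained only by P.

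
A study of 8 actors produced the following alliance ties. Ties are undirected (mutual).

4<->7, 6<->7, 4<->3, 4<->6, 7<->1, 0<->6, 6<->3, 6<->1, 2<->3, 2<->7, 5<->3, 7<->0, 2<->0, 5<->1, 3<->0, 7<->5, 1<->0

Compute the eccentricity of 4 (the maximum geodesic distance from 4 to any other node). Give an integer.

Distances from 4: 0:2, 1:2, 2:2, 3:1, 5:2, 6:1, 7:1.
The largest is 2 (to 0, 1, 5, and 2), so the eccentricity of 4 is 2.

2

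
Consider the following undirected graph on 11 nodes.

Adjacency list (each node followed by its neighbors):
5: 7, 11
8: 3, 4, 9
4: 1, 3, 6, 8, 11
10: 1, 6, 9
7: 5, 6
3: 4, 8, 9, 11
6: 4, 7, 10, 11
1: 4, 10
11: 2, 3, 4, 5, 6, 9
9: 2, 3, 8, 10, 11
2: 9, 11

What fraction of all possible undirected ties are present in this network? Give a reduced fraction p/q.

There are 19 edges and 11 nodes, so the maximum possible is C(11,2) = 55.
Density = 19/55.

19/55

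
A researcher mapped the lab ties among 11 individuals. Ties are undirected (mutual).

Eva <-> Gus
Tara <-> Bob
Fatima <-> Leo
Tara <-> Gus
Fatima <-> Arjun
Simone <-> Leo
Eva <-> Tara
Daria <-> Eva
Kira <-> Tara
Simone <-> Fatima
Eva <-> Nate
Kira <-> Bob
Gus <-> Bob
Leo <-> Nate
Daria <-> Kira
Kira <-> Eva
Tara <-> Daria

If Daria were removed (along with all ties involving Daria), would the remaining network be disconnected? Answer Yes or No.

No

Even without Daria, every remaining node can still reach every other (the residual graph is connected), so Daria is not a cut vertex.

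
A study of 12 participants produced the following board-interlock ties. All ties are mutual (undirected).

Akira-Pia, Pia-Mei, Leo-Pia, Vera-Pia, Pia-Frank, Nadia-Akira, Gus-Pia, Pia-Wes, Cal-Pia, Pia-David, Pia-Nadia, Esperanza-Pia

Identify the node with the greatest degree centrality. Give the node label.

Degrees — Akira:2, Cal:1, David:1, Esperanza:1, Frank:1, Gus:1, Leo:1, Mei:1, Nadia:2, Pia:11, Vera:1, Wes:1.
The maximum is 11, attained only by Pia.

Pia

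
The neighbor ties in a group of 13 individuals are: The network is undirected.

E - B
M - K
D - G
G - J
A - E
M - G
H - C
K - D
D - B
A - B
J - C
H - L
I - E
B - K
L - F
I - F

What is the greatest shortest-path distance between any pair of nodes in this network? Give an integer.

Eccentricity of each node (its greatest distance to any other): A:5, B:5, C:5, D:5, E:5, F:5, G:5, H:5, I:5, J:5, K:5, L:5, M:5.
The maximum eccentricity is 5, realized for instance by the pair C–E via C – H – L – F – I – E. So the diameter is 5.

5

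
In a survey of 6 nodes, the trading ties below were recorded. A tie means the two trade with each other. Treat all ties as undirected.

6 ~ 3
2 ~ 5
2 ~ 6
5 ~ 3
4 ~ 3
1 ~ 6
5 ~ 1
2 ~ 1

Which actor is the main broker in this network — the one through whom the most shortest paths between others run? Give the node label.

Unnormalized betweenness of each node: 1:1/3, 2:1/3, 3:13/3, 4:0, 5:2, 6:2.
3 has the largest value, 13/3, making it the main broker — the node through which the most shortest paths run.

3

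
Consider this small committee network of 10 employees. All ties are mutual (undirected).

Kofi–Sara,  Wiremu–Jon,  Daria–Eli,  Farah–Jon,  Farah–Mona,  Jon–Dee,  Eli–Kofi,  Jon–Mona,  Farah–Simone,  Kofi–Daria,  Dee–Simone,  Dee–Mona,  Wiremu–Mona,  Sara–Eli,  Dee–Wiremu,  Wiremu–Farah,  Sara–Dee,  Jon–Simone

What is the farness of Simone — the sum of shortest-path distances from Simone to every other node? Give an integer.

19

Distances from Simone: Daria:4, Dee:1, Eli:3, Farah:1, Jon:1, Kofi:3, Mona:2, Sara:2, Wiremu:2.
Sum = 4 + 1 + 3 + 1 + 1 + 3 + 2 + 2 + 2 = 19.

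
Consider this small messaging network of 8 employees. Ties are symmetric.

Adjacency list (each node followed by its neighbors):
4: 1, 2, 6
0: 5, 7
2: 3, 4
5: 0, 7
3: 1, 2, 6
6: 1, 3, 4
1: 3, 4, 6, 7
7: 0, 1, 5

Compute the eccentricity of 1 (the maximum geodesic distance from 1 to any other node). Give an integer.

2

Distances from 1: 0:2, 2:2, 3:1, 4:1, 5:2, 6:1, 7:1.
The largest is 2 (to 0, 5, and 2), so the eccentricity of 1 is 2.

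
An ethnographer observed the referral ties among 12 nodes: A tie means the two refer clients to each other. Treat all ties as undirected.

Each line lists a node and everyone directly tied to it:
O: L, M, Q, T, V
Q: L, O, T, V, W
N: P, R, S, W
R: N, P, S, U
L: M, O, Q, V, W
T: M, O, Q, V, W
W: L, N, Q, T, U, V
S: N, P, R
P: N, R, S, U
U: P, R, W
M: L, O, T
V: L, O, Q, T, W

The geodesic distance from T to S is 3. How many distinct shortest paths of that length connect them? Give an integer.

The shortest distance is 3, and the only length-3 path is T–W–N–S. So there is exactly 1 shortest path.

1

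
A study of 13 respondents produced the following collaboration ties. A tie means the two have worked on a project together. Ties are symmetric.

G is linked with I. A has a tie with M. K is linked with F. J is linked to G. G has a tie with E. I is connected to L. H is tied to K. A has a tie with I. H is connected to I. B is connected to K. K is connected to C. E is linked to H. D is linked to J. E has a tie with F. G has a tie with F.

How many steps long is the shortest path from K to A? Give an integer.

3

One shortest route is K – H – I – A, which uses 3 edges, and at distance 2 from K we only reach {E, G, I}, which does not include A. So d(K,A) = 3.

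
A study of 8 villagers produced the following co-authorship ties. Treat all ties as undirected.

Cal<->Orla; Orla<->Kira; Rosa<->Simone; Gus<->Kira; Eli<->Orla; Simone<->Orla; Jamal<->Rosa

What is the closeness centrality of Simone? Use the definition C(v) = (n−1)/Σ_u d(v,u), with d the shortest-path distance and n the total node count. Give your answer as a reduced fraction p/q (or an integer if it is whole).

Distances from Simone: Cal:2, Eli:2, Gus:3, Jamal:2, Kira:2, Orla:1, Rosa:1. Sum = 13.
n = 8, so closeness = 7/13.

7/13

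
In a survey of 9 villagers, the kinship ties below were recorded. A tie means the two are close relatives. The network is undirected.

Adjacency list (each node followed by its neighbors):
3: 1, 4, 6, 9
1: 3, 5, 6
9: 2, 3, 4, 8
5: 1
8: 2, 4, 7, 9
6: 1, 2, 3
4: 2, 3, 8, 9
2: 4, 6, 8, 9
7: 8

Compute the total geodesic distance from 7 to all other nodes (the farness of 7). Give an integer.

Distances from 7: 1:4, 2:2, 3:3, 4:2, 5:5, 6:3, 8:1, 9:2.
Sum = 4 + 2 + 3 + 2 + 5 + 3 + 1 + 2 = 22.

22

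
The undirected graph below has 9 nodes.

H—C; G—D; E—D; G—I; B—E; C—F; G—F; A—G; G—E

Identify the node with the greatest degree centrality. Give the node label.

Degrees — A:1, B:1, C:2, D:2, E:3, F:2, G:5, H:1, I:1.
The maximum is 5, attained only by G.

G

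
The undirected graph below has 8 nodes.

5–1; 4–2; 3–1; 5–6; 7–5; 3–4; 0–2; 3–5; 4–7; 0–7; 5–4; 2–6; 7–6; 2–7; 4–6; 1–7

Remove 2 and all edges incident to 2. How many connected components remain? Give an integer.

2's neighbors (0, 4, 6, and 7) remain reachable from one another through other ties, so the rest of the network stays in one piece.

1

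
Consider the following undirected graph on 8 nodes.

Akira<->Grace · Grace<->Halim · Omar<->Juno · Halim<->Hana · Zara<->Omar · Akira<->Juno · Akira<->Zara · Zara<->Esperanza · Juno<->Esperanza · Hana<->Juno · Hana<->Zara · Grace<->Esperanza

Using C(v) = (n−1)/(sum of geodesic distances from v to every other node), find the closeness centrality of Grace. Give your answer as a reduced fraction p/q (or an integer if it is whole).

7/12

Distances from Grace: Akira:1, Esperanza:1, Halim:1, Hana:2, Juno:2, Omar:3, Zara:2. Sum = 12.
n = 8, so closeness = 7/12.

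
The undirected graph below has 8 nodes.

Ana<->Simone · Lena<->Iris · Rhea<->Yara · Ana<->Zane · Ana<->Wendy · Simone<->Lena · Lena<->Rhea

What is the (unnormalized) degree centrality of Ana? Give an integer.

Ana is directly tied to Simone, Wendy, and Zane. That is 3 neighbors, so the degree of Ana is 3.

3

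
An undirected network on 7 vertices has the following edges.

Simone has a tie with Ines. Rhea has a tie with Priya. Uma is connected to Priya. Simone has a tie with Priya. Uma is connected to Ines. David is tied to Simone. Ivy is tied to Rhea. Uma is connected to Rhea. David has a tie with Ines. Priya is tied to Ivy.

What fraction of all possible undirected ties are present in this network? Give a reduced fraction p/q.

10/21

There are 10 edges and 7 nodes, so the maximum possible is C(7,2) = 21.
Density = 10/21.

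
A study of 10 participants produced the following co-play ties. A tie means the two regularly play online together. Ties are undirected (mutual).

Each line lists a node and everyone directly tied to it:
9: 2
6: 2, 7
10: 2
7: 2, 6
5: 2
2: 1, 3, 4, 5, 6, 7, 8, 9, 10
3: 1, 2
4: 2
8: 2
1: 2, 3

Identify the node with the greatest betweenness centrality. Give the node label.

2

Unnormalized betweenness of each node: 1:0, 2:34, 3:0, 4:0, 5:0, 6:0, 7:0, 8:0, 9:0, 10:0.
2 has the largest value, 34, making it the main broker — the node through which the most shortest paths run.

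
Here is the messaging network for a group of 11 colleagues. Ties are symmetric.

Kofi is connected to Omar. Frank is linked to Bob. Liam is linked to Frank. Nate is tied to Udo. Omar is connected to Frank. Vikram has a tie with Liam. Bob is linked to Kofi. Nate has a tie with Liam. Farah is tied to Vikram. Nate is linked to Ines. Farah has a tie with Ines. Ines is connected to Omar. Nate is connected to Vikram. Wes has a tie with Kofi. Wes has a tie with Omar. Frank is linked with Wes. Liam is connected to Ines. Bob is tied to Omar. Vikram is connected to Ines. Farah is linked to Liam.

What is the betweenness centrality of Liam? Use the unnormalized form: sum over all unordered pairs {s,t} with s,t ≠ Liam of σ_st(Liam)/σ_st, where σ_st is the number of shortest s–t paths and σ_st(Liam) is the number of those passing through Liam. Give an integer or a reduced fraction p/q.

Pairs whose geodesics pass through Liam — Ines–Frank: 1/2; Udo–Farah: 1/3; Udo–Frank: 1; Udo–Wes: 1/2; Udo–Bob: 1/2; Farah–Nate: 1/3; Farah–Frank: 1; Farah–Wes: 1/2; Farah–Bob: 1/2; Nate–Frank: 1; Nate–Wes: 1/2; Nate–Bob: 1/2; Vikram–Frank: 1; Vikram–Wes: 1/2 … (+1 more pairs).
All other pairs contribute 0.
Summing the contributions gives betweenness(Liam) = 55/6.

55/6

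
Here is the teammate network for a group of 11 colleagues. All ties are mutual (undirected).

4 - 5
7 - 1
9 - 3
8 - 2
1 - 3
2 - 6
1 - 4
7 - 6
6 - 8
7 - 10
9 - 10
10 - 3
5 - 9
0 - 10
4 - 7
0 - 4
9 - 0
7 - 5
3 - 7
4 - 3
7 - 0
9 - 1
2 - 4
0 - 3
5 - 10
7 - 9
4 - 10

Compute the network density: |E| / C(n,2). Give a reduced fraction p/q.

27/55

There are 27 edges and 11 nodes, so the maximum possible is C(11,2) = 55.
Density = 27/55.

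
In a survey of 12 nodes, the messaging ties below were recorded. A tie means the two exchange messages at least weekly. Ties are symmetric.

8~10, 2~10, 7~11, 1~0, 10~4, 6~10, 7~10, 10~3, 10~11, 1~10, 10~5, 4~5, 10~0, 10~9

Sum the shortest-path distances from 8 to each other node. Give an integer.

Distances from 8: 0:2, 1:2, 2:2, 3:2, 4:2, 5:2, 6:2, 7:2, 9:2, 10:1, 11:2.
Sum = 2 + 2 + 2 + 2 + 2 + 2 + 2 + 2 + 2 + 1 + 2 = 21.

21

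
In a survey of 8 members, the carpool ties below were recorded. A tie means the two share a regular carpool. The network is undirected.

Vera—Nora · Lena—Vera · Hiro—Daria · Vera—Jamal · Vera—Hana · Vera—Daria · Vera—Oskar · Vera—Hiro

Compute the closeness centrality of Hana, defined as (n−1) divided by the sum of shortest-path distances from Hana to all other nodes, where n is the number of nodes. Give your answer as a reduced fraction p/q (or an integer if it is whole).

Distances from Hana: Daria:2, Hiro:2, Jamal:2, Lena:2, Nora:2, Oskar:2, Vera:1. Sum = 13.
n = 8, so closeness = 7/13.

7/13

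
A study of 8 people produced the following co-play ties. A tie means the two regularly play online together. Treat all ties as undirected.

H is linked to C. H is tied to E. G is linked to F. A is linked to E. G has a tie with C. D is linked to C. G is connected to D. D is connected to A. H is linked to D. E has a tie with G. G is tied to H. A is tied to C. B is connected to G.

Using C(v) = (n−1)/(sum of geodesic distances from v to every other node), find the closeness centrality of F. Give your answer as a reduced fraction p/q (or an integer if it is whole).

Distances from F: A:3, B:2, C:2, D:2, E:2, G:1, H:2. Sum = 14.
n = 8, so closeness = 7/14 = 1/2.

1/2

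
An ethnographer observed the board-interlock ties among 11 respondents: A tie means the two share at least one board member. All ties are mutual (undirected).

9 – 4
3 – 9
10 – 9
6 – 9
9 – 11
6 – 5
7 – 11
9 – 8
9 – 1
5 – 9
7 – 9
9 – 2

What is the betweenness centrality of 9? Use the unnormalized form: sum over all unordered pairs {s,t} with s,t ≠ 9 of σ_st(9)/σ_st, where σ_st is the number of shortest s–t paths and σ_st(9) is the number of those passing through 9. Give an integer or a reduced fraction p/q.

Pairs whose geodesics pass through 9 — 3–11: 1; 3–6: 1; 3–8: 1; 3–10: 1; 3–4: 1; 3–7: 1; 3–1: 1; 3–5: 1; 3–2: 1; 11–6: 1; 11–8: 1; 11–10: 1; 11–4: 1; 11–1: 1 … (+29 more pairs).
All other pairs contribute 0.
Summing the contributions gives betweenness(9) = 43.

43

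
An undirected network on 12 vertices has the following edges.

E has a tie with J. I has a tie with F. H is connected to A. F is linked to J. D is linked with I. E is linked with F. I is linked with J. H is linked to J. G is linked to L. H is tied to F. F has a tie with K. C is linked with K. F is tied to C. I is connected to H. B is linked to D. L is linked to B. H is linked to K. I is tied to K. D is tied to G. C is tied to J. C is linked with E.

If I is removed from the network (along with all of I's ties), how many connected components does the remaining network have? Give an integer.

2

Without I, the remaining ties split the others into: {A, C, E, F, H, J, K}; {B, D, G, L}.
That's 2 separate components.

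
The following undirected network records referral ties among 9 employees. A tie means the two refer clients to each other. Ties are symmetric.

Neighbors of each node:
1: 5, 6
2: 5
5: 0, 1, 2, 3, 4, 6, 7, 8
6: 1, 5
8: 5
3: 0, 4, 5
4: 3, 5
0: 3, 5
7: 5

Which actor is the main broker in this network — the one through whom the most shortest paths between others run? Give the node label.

Unnormalized betweenness of each node: 0:0, 1:0, 2:0, 3:1/2, 4:0, 5:49/2, 6:0, 7:0, 8:0.
5 has the largest value, 49/2, making it the main broker — the node through which the most shortest paths run.

5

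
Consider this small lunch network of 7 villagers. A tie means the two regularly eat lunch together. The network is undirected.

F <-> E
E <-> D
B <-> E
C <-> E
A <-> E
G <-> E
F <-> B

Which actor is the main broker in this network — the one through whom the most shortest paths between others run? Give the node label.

E

Unnormalized betweenness of each node: A:0, B:0, C:0, D:0, E:14, F:0, G:0.
E has the largest value, 14, making it the main broker — the node through which the most shortest paths run.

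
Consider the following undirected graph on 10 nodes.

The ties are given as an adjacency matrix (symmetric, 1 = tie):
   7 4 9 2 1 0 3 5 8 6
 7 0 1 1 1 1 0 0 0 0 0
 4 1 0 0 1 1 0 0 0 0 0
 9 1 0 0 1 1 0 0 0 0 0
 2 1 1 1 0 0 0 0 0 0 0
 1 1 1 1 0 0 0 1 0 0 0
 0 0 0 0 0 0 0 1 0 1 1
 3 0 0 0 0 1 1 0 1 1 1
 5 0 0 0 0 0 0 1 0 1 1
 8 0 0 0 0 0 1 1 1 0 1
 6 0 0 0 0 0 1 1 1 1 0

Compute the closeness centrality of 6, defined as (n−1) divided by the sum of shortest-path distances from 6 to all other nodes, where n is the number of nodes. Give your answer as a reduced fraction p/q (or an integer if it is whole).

9/19

Distances from 6: 0:1, 1:2, 2:4, 3:1, 4:3, 5:1, 7:3, 8:1, 9:3. Sum = 19.
n = 10, so closeness = 9/19.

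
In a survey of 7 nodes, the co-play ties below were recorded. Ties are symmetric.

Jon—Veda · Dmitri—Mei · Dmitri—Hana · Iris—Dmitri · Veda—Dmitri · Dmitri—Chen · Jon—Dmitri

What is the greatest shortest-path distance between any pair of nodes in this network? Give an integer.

Eccentricity of each node (its greatest distance to any other): Chen:2, Dmitri:1, Hana:2, Iris:2, Jon:2, Mei:2, Veda:2.
The maximum eccentricity is 2, realized for instance by the pair Hana–Veda via Hana – Dmitri – Veda. So the diameter is 2.

2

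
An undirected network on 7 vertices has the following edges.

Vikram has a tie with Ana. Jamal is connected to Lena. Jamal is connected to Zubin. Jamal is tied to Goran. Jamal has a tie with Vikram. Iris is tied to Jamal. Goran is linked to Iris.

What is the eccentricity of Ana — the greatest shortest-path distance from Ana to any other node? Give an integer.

3

Distances from Ana: Goran:3, Iris:3, Jamal:2, Lena:3, Vikram:1, Zubin:3.
The largest is 3 (to Iris, Zubin, Goran, and Lena), so the eccentricity of Ana is 3.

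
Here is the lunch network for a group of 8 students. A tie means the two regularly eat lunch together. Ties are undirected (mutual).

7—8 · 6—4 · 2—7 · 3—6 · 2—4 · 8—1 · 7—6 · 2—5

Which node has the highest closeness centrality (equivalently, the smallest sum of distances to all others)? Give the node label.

Farness (sum of distances to all others) for each node — 1:21, 2:13, 3:19, 4:15, 5:19, 6:13, 7:11, 8:15.
The smallest farness is 11, for 7, so 7 has the highest closeness.

7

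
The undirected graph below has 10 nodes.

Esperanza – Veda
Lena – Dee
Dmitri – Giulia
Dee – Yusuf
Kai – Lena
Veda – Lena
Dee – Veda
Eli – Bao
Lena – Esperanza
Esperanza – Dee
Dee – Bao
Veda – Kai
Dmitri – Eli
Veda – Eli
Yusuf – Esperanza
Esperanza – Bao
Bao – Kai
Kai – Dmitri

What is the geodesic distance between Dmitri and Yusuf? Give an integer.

4

One shortest route is Dmitri – Kai – Lena – Dee – Yusuf, which uses 4 edges, and at distance 3 from Dmitri we only reach {Dee, Esperanza}, which does not include Yusuf. So d(Dmitri,Yusuf) = 4.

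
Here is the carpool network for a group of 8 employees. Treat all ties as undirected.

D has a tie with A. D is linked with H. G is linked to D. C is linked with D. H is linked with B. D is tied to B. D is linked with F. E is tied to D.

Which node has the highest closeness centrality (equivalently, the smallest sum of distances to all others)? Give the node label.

D

Farness (sum of distances to all others) for each node — A:13, B:12, C:13, D:7, E:13, F:13, G:13, H:12.
The smallest farness is 7, for D, so D has the highest closeness.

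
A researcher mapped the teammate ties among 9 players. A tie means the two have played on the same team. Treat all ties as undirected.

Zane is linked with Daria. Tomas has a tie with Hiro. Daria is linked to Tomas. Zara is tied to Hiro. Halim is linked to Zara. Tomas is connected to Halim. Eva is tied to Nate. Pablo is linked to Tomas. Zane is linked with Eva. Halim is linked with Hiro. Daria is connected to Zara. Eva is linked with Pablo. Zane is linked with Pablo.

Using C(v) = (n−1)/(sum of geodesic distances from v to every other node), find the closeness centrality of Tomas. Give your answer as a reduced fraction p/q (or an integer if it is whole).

Distances from Tomas: Daria:1, Eva:2, Halim:1, Hiro:1, Nate:3, Pablo:1, Zane:2, Zara:2. Sum = 13.
n = 9, so closeness = 8/13.

8/13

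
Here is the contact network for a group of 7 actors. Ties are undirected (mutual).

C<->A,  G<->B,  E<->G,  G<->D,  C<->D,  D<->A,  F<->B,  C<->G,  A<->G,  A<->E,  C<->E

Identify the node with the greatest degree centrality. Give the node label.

G

Degrees — A:4, B:2, C:4, D:3, E:3, F:1, G:5.
The maximum is 5, attained only by G.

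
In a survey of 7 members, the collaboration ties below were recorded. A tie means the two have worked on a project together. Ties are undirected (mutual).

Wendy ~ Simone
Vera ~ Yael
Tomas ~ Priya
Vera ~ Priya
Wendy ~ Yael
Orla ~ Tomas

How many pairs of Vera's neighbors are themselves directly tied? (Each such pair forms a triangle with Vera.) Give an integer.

Vera's neighbors are Priya and Yael, but none of them are tied to each other, so no triangle contains Vera.

0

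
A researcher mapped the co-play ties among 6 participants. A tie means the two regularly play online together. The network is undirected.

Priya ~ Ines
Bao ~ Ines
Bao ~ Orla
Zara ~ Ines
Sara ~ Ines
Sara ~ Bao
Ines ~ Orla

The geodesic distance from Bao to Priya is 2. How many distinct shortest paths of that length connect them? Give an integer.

1

The shortest distance is 2, and the only length-2 path is Bao–Ines–Priya. So there is exactly 1 shortest path.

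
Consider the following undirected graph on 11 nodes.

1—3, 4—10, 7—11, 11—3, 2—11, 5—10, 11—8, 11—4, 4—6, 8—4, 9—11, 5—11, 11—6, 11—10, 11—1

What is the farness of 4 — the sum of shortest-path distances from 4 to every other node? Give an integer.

16

Distances from 4: 1:2, 2:2, 3:2, 5:2, 6:1, 7:2, 8:1, 9:2, 10:1, 11:1.
Sum = 2 + 2 + 2 + 2 + 1 + 2 + 1 + 2 + 1 + 1 = 16.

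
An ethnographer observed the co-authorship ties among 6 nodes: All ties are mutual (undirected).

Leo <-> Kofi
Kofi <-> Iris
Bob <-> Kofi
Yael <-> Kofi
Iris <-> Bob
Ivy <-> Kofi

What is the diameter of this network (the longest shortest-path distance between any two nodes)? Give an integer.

2

Eccentricity of each node (its greatest distance to any other): Bob:2, Iris:2, Ivy:2, Kofi:1, Leo:2, Yael:2.
The maximum eccentricity is 2, realized for instance by the pair Yael–Leo via Yael – Kofi – Leo. So the diameter is 2.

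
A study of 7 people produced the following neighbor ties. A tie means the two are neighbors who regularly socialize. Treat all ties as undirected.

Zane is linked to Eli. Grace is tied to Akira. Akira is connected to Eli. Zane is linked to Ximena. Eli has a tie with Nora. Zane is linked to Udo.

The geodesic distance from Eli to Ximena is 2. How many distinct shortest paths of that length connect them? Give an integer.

The shortest distance is 2, and the only length-2 path is Eli–Zane–Ximena. So there is exactly 1 shortest path.

1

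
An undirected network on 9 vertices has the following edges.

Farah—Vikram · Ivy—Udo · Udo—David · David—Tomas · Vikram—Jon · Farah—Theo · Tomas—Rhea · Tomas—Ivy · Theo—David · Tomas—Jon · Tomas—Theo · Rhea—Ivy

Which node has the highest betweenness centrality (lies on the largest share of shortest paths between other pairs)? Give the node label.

Tomas

Unnormalized betweenness of each node: David:11/3, Farah:11/6, Ivy:7/3, Jon:25/6, Rhea:0, Theo:35/6, Tomas:41/3, Udo:1/2, Vikram:1.
Tomas has the largest value, 41/3, making it the main broker — the node through which the most shortest paths run.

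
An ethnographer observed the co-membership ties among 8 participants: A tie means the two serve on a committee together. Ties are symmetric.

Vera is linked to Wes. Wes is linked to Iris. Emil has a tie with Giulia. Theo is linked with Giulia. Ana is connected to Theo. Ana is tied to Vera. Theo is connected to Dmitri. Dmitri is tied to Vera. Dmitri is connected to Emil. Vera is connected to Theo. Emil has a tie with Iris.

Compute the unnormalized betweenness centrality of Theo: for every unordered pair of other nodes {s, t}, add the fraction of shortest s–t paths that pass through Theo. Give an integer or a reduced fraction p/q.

25/6

Pairs whose geodesics pass through Theo — Emil–Ana: 2/3; Ana–Giulia: 1; Ana–Dmitri: 1/2; Vera–Giulia: 1; Wes–Giulia: 1/2; Giulia–Dmitri: 1/2.
All other pairs contribute 0.
Summing the contributions gives betweenness(Theo) = 25/6.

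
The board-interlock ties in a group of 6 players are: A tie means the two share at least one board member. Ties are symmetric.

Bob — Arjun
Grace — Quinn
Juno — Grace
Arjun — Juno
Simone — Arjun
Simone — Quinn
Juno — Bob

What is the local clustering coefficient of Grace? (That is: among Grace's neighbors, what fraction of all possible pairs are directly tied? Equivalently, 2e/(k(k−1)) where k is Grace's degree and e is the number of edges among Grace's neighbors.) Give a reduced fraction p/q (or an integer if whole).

Grace's neighbors: Juno and Quinn (k = 2).
Possible neighbor pairs: C(2,2) = 1. Edges among them: none → e = 0.
Clustering(Grace) = 0/1.

0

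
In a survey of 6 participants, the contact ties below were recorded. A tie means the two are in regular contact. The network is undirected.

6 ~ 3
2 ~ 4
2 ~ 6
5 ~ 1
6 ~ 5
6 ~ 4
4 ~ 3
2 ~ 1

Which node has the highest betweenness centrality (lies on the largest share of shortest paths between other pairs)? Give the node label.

Unnormalized betweenness of each node: 1:1/2, 2:13/6, 3:0, 4:5/6, 5:5/6, 6:11/3.
6 has the largest value, 11/3, making it the main broker — the node through which the most shortest paths run.

6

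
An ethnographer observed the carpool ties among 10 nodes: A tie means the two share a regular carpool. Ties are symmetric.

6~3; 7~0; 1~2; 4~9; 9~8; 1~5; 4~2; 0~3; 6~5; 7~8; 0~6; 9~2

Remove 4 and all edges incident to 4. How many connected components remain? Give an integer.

4's neighbors (2 and 9) remain reachable from one another through other ties, so the rest of the network stays in one piece.

1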